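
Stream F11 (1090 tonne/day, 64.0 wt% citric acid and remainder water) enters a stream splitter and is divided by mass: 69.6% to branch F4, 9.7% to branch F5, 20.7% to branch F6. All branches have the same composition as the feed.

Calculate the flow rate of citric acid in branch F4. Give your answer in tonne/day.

485.5 tonne/day

Branch F4 total = 0.696×1090 = 758.64 tonne/day.
citric acid in F4 = 0.640×758.64 = 485.53 tonne/day.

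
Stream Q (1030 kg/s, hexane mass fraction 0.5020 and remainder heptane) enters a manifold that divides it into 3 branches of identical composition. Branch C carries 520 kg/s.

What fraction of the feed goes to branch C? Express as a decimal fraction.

Fraction to C = 520/1030 = 0.5049.

0.505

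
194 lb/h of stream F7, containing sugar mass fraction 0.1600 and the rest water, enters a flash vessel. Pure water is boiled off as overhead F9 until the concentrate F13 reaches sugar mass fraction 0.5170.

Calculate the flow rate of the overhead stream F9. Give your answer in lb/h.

sugar is conserved: 194×0.160 = 31.04 lb/h all reports to the concentrate.
Concentrate = 31.04/(target fraction) = 60.039 lb/h.
Overhead = 194 − 60.039 = 133.96 lb/h.

134 lb/h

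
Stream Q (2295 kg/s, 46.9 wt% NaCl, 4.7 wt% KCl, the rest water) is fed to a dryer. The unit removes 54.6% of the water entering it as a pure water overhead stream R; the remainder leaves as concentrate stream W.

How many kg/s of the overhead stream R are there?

606.5 kg/s

water entering = 2295×0.484 = 1110.8 kg/s; overhead removed = 0.546×1110.8 = 606.49 kg/s.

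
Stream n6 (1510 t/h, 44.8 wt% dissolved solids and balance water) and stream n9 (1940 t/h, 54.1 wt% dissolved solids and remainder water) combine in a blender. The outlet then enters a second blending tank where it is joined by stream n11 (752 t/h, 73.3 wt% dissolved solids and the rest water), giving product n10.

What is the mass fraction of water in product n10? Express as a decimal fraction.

Overall, product flow = 4202 t/h.
water in = 1510×0.552 + 1940×0.459 + 752×0.267 = 1924.8 t/h.
water fraction in n10 = 0.458.

0.458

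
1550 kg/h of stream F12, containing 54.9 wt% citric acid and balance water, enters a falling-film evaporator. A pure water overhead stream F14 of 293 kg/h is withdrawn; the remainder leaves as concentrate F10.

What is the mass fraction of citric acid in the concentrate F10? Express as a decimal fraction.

0.677

citric acid is not removed: 1550×0.549 = 850.95 kg/h of citric acid enters F10.
Concentrate = 1550 − 293 = 1257 kg/h.
Mass fraction = 850.95/1257 = 0.677.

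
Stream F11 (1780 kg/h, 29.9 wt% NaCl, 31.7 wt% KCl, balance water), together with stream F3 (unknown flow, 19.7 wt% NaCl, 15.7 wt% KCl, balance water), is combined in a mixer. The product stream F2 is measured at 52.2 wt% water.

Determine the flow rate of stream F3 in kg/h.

1981 kg/h

Let F3 be the unknown flow. Total out = 1780 + F3.
water balance: 683.52 + 0.646·F3 = 0.522·(1780 + F3)
(0.646 − 0.522)·F3 = 0.522×1780 − 683.52 = 245.64
F3 = 245.64 / 0.124 = 1981 kg/h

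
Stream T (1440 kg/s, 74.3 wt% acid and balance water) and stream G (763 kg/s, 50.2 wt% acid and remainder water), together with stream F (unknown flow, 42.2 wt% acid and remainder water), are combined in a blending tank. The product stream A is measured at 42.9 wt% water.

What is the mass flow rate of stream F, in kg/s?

Let F be the unknown flow. Total out = 2203 + F.
water balance: 750.05 + 0.578·F = 0.429·(2203 + F)
(0.578 − 0.429)·F = 0.429×2203 − 750.05 = 195.03
F = 195.03 / 0.149 = 1308.9 kg/s

1309 kg/s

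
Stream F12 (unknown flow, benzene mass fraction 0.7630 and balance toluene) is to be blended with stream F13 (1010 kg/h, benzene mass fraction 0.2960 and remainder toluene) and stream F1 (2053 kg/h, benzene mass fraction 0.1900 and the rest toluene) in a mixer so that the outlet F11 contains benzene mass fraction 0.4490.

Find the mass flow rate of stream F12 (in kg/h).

Let F12 be the unknown flow. Total out = 3063 + F12.
benzene balance: 689.03 + 0.763·F12 = 0.449·(3063 + F12)
(0.763 − 0.449)·F12 = 0.449×3063 − 689.03 = 686.26
F12 = 686.26 / 0.314 = 2185.5 kg/h

2186 kg/h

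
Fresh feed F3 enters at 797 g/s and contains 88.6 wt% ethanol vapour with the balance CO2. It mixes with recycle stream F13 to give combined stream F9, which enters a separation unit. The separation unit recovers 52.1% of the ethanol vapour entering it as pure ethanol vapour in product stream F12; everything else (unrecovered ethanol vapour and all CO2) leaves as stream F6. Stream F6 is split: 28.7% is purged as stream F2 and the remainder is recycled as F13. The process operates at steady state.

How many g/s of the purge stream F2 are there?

CO2 enters only via F3 and leaves only via the purge: 797×0.114 = 0.287×(CO2 in F6), and the separation unit passes all CO2, so CO2 in F9 = CO2 in F6 = 316.58 g/s.
ethanol vapour in F9: m_A = 797×0.886 + (1−0.287)·(1−0.521)·m_A, so m_A = 706.14/0.6585 = 1072.4 g/s.
F6 = (1−0.521)×1072.4 + 316.58 = 830.25 g/s.
Purge F2 = 0.287×830.25 = 238.28 g/s.

238.3 g/s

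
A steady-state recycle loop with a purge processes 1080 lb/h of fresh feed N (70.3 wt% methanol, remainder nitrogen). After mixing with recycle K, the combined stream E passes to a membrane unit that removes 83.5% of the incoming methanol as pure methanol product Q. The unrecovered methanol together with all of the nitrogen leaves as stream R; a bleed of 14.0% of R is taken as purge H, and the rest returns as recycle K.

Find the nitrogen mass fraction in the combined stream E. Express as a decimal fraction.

0.721

nitrogen enters only via N and leaves only via the purge: 1080×0.297 = 0.140×(nitrogen in R), and the membrane unit passes all nitrogen, so nitrogen in E = nitrogen in R = 2291.1 lb/h.
methanol in E: m_A = 1080×0.703 + (1−0.140)·(1−0.835)·m_A, so m_A = 759.24/0.8581 = 884.79 lb/h.
E = 884.79 + 2291.1 = 3175.9 lb/h.
nitrogen fraction in E = 2291.1/3175.9 = 0.721.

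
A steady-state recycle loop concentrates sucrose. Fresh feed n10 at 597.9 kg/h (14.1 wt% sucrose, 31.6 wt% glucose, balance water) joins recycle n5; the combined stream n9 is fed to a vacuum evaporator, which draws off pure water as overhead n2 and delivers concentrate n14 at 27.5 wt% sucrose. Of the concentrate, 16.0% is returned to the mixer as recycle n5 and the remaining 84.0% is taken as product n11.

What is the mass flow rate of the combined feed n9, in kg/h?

656.3 kg/h

Overall sucrose balance (none leaves overhead): sucrose in fresh feed = sucrose in product, i.e. 597.9×0.141 = (1−0.160)·n14·0.275.
n14 = 84.304/(0.275×0.840) = 364.95 kg/h.
Recycle n5 = 0.160×364.95 = 58.392 kg/h.
Combined feed n9 = 597.9 + 58.392 = 656.29 kg/h.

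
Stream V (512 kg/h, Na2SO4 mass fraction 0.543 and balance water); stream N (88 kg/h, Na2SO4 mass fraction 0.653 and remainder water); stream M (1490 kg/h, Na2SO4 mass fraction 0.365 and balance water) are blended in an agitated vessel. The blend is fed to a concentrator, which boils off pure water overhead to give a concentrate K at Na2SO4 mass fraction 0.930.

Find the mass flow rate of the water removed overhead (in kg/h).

1144 kg/h

Na2SO4 entering = 512×0.543 + 88×0.653 + 1490×0.365 = 879.33 kg/h.
All Na2SO4 reports to K, so K = 879.33/0.930 = 945.52 kg/h.
Total feed = 2090 kg/h; overhead = 2090 − 945.52 = 1144.5 kg/h.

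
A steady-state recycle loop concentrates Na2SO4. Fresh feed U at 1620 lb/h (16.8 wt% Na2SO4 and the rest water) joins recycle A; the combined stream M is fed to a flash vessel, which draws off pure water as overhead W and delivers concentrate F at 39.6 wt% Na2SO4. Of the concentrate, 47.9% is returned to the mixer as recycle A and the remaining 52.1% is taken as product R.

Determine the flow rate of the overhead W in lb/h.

932.7 lb/h

Overall Na2SO4 balance (none leaves overhead): Na2SO4 in fresh feed = Na2SO4 in product, i.e. 1620×0.168 = (1−0.479)·F·0.396.
F = 272.16/(0.396×0.521) = 1319.1 lb/h.
Recycle A = 0.479×1319.1 = 631.87 lb/h.
Combined feed M = 1620 + 631.87 = 2251.9 lb/h.
Overhead W = M − F = 2251.9 − 1319.1 = 932.73 lb/h.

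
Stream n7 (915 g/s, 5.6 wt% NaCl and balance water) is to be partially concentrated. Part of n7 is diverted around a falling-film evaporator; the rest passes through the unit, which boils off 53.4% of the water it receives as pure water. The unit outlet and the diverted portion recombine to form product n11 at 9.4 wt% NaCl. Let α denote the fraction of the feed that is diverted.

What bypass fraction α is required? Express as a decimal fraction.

All 915×0.056 = 51.24 g/s of NaCl reaches n11, so n11 = 51.24/0.094 = 545.11 g/s and vapour = 369.89 g/s.
The evaporator receives (1−α)·915 of feed at 0.944 water and removes 0.534 of that water:
0.534×0.944×(1−α)×915 = 369.89
(1−α) = 369.89/461.25 = 0.8019;  α = 0.1981.

0.198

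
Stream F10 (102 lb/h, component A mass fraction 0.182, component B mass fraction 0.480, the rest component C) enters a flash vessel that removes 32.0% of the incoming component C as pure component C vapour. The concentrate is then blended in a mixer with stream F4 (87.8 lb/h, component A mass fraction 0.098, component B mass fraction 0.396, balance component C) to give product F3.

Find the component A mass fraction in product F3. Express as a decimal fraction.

0.152

Vapour removed = 0.320×0.338×102 = 11.032 lb/h; concentrate = 90.968 lb/h.
component A reaching the mixer = 18.564 (from concentrate) + 87.8×0.098 = 27.168 lb/h.
Product flow = 90.968 + 87.8 = 178.77 lb/h; component A fraction = 0.152.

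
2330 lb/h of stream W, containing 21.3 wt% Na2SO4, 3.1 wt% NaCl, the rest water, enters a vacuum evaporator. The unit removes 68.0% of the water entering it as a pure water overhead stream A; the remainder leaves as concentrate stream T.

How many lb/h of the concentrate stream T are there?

water entering = 2330×0.756 = 1761.5 lb/h; overhead removed = 0.680×1761.5 = 1197.8 lb/h.
Concentrate = 2330 − 1197.8 = 1132.2 lb/h.

1132 lb/h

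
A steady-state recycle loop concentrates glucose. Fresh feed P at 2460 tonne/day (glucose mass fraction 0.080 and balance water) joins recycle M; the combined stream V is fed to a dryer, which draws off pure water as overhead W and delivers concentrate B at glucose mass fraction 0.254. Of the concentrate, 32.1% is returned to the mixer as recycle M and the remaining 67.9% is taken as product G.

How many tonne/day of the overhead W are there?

1685 tonne/day

Overall glucose balance (none leaves overhead): glucose in fresh feed = glucose in product, i.e. 2460×0.080 = (1−0.321)·B·0.254.
B = 196.8/(0.254×0.679) = 1141.1 tonne/day.
Recycle M = 0.321×1141.1 = 366.29 tonne/day.
Combined feed V = 2460 + 366.29 = 2826.3 tonne/day.
Overhead W = V − B = 2826.3 − 1141.1 = 1685.2 tonne/day.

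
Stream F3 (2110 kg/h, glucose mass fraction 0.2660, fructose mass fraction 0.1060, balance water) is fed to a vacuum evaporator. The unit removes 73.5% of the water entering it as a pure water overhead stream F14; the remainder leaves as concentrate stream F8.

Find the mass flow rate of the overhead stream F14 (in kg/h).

973.9 kg/h

water entering = 2110×0.628 = 1325.1 kg/h; overhead removed = 0.735×1325.1 = 973.93 kg/h.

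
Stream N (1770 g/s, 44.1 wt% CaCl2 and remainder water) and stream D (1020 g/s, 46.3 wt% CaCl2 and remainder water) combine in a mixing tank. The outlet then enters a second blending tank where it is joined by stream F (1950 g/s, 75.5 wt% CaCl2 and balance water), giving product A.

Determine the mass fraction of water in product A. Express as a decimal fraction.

Overall, product flow = 4740 g/s.
water in = 1770×0.559 + 1020×0.537 + 1950×0.245 = 2014.9 g/s.
water fraction in A = 0.425.

0.425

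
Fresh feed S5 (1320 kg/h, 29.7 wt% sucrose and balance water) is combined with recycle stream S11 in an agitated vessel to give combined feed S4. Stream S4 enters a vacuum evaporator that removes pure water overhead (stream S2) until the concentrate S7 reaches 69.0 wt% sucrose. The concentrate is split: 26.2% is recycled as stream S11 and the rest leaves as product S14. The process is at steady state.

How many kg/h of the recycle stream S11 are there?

201.7 kg/h

Overall sucrose balance (none leaves overhead): sucrose in fresh feed = sucrose in product, i.e. 1320×0.297 = (1−0.262)·S7·0.690.
S7 = 392.04/(0.690×0.738) = 769.88 kg/h.
Recycle S11 = 0.262×769.88 = 201.71 kg/h.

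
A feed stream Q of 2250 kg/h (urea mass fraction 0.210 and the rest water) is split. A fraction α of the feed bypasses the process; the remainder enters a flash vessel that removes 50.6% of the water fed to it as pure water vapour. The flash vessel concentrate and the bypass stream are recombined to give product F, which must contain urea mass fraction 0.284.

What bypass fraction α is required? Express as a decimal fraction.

0.348

All 2250×0.210 = 472.5 kg/h of urea reaches F, so F = 472.5/0.284 = 1663.7 kg/h and vapour = 586.27 kg/h.
The evaporator receives (1−α)·2250 of feed at 0.790 water and removes 0.506 of that water:
0.506×0.790×(1−α)×2250 = 586.27
(1−α) = 586.27/899.41 = 0.6518;  α = 0.3482.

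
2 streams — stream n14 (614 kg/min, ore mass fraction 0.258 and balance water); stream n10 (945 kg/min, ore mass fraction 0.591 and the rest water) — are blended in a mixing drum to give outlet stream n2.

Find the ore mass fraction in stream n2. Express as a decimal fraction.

Total flow out = 614 + 945 = 1559 kg/min.
ore in = 614×0.258 + 945×0.591 = 716.91 kg/min.
ore mass fraction in n2 = 716.91/1559 = 0.460.

0.460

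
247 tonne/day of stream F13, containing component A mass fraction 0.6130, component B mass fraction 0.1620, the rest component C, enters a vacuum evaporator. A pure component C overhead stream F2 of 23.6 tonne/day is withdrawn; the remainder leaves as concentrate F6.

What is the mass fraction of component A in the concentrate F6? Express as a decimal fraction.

component A is not removed: 247×0.613 = 151.41 tonne/day of component A enters F6.
Concentrate = 247 − 23.6 = 223.4 tonne/day.
Mass fraction = 151.41/223.4 = 0.6778.

0.6778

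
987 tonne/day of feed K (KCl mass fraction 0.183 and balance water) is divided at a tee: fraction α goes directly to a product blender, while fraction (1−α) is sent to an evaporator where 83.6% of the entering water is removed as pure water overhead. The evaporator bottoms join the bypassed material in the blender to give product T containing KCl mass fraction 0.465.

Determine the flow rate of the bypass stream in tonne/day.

All 987×0.183 = 180.62 tonne/day of KCl reaches T, so T = 180.62/0.465 = 388.43 tonne/day and vapour = 598.57 tonne/day.
The evaporator receives (1−α)·987 of feed at 0.817 water and removes 0.836 of that water:
0.836×0.817×(1−α)×987 = 598.57
(1−α) = 598.57/674.13 = 0.8879;  α = 0.1121.
Bypass flow = 0.1121×987 = 110.64 tonne/day.

110.6 tonne/day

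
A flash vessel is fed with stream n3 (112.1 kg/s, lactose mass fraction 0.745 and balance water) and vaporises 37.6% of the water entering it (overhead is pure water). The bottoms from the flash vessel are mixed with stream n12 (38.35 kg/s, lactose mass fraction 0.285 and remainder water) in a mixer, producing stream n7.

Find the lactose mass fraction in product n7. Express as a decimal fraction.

Vapour removed = 0.376×0.255×112.1 = 10.748 kg/s; concentrate = 101.35 kg/s.
lactose reaching the mixer = 83.514 (from concentrate) + 38.35×0.285 = 94.444 kg/s.
Product flow = 101.35 + 38.35 = 139.7 kg/s; lactose fraction = 0.676.

0.676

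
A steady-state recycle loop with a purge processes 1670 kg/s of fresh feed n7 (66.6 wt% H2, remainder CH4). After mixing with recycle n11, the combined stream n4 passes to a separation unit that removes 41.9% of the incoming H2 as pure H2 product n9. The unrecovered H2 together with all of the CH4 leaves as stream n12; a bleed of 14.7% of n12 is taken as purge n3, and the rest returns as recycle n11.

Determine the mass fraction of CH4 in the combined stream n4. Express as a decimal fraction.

0.632

CH4 enters only via n7 and leaves only via the purge: 1670×0.334 = 0.147×(CH4 in n12), and the separation unit passes all CH4, so CH4 in n4 = CH4 in n12 = 3794.4 kg/s.
H2 in n4: m_A = 1670×0.666 + (1−0.147)·(1−0.419)·m_A, so m_A = 1112.2/0.5044 = 2205 kg/s.
n4 = 2205 + 3794.4 = 5999.4 kg/s.
CH4 fraction in n4 = 3794.4/5999.4 = 0.632.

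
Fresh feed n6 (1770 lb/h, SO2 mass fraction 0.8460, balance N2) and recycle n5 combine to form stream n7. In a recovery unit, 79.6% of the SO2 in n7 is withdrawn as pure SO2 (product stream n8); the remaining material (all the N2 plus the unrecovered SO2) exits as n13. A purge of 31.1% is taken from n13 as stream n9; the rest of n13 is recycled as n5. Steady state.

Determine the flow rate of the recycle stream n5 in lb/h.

N2 enters only via n6 and leaves only via the purge: 1770×0.154 = 0.311×(N2 in n13), and the recovery unit passes all N2, so N2 in n7 = N2 in n13 = 876.46 lb/h.
SO2 in n7: m_A = 1770×0.846 + (1−0.311)·(1−0.796)·m_A, so m_A = 1497.4/0.8594 = 1742.3 lb/h.
n13 = (1−0.796)×1742.3 + 876.46 = 1231.9 lb/h.
Recycle n5 = (1−0.311)×1231.9 = 848.78 lb/h.

848.8 lb/h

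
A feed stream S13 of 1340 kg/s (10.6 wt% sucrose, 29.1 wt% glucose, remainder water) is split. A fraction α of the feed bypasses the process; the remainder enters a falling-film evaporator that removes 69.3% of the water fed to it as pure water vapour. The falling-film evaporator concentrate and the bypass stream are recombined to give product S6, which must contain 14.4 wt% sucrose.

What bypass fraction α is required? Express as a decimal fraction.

0.369

All 1340×0.106 = 142.04 kg/s of sucrose reaches S6, so S6 = 142.04/0.144 = 986.39 kg/s and vapour = 353.61 kg/s.
The evaporator receives (1−α)·1340 of feed at 0.603 water and removes 0.693 of that water:
0.693×0.603×(1−α)×1340 = 353.61
(1−α) = 353.61/559.96 = 0.6315;  α = 0.3685.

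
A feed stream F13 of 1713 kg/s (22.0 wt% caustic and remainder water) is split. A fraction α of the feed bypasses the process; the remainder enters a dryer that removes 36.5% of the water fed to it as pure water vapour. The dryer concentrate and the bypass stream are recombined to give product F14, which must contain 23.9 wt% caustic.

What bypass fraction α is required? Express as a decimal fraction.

All 1713×0.220 = 376.86 kg/s of caustic reaches F14, so F14 = 376.86/0.239 = 1576.8 kg/s and vapour = 136.18 kg/s.
The evaporator receives (1−α)·1713 of feed at 0.780 water and removes 0.365 of that water:
0.365×0.780×(1−α)×1713 = 136.18
(1−α) = 136.18/487.69 = 0.2792;  α = 0.7208.

0.721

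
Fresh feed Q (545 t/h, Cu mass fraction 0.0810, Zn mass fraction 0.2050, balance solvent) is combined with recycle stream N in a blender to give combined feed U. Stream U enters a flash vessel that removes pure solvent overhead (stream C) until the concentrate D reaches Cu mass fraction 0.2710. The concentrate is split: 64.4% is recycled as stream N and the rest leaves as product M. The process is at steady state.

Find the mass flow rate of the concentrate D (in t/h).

457.6 t/h

Overall Cu balance (none leaves overhead): Cu in fresh feed = Cu in product, i.e. 545×0.081 = (1−0.644)·D·0.271.
D = 44.145/(0.271×0.356) = 457.57 t/h.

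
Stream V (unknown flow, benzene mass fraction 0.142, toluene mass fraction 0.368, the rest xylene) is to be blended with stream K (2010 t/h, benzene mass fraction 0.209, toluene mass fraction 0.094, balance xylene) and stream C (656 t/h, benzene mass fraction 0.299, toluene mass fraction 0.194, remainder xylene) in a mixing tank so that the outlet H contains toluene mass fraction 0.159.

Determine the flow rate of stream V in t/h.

515.3 t/h

Let V be the unknown flow. Total out = 2666 + V.
toluene balance: 316.2 + 0.368·V = 0.159·(2666 + V)
(0.368 − 0.159)·V = 0.159×2666 − 316.2 = 107.69
V = 107.69 / 0.209 = 515.26 t/h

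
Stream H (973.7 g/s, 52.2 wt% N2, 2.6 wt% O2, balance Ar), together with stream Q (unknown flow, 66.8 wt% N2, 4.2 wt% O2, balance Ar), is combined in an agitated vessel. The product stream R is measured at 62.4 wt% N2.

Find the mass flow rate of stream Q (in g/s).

2257 g/s

Let Q be the unknown flow. Total out = 973.7 + Q.
N2 balance: 508.27 + 0.668·Q = 0.624·(973.7 + Q)
(0.668 − 0.624)·Q = 0.624×973.7 − 508.27 = 99.317
Q = 99.317 / 0.044 = 2257.2 g/s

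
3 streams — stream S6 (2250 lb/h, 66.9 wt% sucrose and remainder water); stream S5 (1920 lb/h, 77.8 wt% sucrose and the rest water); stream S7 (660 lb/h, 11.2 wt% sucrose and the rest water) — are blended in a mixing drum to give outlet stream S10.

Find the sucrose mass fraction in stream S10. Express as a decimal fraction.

0.636

Total flow out = 2250 + 1920 + 660 = 4830 lb/h.
sucrose in = 2250×0.669 + 1920×0.778 + 660×0.112 = 3072.9 lb/h.
sucrose mass fraction in S10 = 3072.9/4830 = 0.636.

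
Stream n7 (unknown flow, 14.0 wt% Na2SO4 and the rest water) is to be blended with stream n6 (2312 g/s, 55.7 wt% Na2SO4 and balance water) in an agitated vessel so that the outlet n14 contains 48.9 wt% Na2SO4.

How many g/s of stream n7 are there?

Let n7 be the unknown flow. Total out = 2312 + n7.
Na2SO4 balance: 1287.8 + 0.140·n7 = 0.489·(2312 + n7)
(0.140 − 0.489)·n7 = 0.489×2312 − 1287.8 = -157.22
n7 = -157.22 / -0.349 = 450.48 g/s

450.5 g/s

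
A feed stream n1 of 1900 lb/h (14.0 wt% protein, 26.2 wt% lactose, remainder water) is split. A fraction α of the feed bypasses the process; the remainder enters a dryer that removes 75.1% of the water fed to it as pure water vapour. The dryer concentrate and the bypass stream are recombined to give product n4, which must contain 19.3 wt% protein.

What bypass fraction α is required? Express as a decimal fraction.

All 1900×0.140 = 266 lb/h of protein reaches n4, so n4 = 266/0.193 = 1378.2 lb/h and vapour = 521.76 lb/h.
The evaporator receives (1−α)·1900 of feed at 0.598 water and removes 0.751 of that water:
0.751×0.598×(1−α)×1900 = 521.76
(1−α) = 521.76/853.29 = 0.6115;  α = 0.3885.

0.389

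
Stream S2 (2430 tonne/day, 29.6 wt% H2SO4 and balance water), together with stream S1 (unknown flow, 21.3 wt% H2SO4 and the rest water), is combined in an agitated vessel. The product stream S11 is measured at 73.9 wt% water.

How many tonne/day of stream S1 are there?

1772 tonne/day

Let S1 be the unknown flow. Total out = 2430 + S1.
water balance: 1710.7 + 0.787·S1 = 0.739·(2430 + S1)
(0.787 − 0.739)·S1 = 0.739×2430 − 1710.7 = 85.05
S1 = 85.05 / 0.048 = 1771.9 tonne/day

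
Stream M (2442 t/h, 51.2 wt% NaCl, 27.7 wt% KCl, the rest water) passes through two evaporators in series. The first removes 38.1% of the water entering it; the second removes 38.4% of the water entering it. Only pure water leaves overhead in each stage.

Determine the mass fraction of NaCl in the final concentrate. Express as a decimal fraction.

water in feed = 2442×0.211 = 515.26 t/h.
After stage 1: water left = (1−0.381)×515.26 = 318.95; stream total = 2245.7 t/h.
After stage 2: water left = (1−0.384)×318.95 = 196.47; final concentrate = 2123.2 t/h.
NaCl fraction = 1250.3/2123.2 = 0.589.

0.589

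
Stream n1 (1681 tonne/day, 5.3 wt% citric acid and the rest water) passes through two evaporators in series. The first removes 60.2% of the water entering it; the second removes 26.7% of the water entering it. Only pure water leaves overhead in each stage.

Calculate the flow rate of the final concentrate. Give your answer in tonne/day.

water in feed = 1681×0.947 = 1591.9 tonne/day.
After stage 1: water left = (1−0.602)×1591.9 = 633.58; stream total = 722.67 tonne/day.
After stage 2: water left = (1−0.267)×633.58 = 464.41; final concentrate = 553.51 tonne/day.

553.5 tonne/day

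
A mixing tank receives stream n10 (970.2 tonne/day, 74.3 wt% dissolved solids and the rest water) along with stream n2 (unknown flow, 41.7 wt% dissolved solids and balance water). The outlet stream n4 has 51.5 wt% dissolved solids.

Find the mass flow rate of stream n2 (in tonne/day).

Let n2 be the unknown flow. Total out = 970.2 + n2.
dissolved solids balance: 720.86 + 0.417·n2 = 0.515·(970.2 + n2)
(0.417 − 0.515)·n2 = 0.515×970.2 − 720.86 = -221.21
n2 = -221.21 / -0.098 = 2257.2 tonne/day

2257 tonne/day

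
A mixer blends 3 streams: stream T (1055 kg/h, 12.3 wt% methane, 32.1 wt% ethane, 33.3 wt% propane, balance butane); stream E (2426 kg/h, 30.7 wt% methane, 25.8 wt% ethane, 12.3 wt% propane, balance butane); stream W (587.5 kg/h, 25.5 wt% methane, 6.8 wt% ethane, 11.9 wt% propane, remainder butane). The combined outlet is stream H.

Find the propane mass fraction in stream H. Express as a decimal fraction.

0.177

Total flow out = 1055 + 2426 + 587.5 = 4068.5 kg/h.
propane in = 1055×0.333 + 2426×0.123 + 587.5×0.119 = 719.63 kg/h.
propane mass fraction in H = 719.63/4068.5 = 0.177.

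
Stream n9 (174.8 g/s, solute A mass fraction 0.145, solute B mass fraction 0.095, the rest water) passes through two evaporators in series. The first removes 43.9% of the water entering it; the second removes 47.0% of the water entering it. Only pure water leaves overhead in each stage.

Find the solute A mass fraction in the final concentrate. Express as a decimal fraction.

water in feed = 174.8×0.760 = 132.85 g/s.
After stage 1: water left = (1−0.439)×132.85 = 74.528; stream total = 116.48 g/s.
After stage 2: water left = (1−0.470)×74.528 = 39.5; final concentrate = 81.452 g/s.
solute A fraction = 25.346/81.452 = 0.311.

0.311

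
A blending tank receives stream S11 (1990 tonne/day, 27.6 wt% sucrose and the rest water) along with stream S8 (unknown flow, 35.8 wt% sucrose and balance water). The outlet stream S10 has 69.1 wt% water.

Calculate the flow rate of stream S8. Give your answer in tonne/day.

1340 tonne/day

Let S8 be the unknown flow. Total out = 1990 + S8.
water balance: 1440.8 + 0.642·S8 = 0.691·(1990 + S8)
(0.642 − 0.691)·S8 = 0.691×1990 − 1440.8 = -65.67
S8 = -65.67 / -0.049 = 1340.2 tonne/day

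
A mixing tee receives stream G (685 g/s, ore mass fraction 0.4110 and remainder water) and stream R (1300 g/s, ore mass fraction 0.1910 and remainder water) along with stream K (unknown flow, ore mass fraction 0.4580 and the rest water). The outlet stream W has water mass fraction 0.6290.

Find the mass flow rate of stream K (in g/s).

2375 g/s

Let K be the unknown flow. Total out = 1985 + K.
water balance: 1455.2 + 0.542·K = 0.629·(1985 + K)
(0.542 − 0.629)·K = 0.629×1985 − 1455.2 = -206.6
K = -206.6 / -0.087 = 2374.7 g/s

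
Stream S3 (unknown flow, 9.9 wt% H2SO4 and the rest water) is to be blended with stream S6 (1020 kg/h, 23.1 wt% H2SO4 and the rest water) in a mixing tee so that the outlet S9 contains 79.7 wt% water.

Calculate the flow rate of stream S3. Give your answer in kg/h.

274.6 kg/h

Let S3 be the unknown flow. Total out = 1020 + S3.
water balance: 784.38 + 0.901·S3 = 0.797·(1020 + S3)
(0.901 − 0.797)·S3 = 0.797×1020 − 784.38 = 28.56
S3 = 28.56 / 0.104 = 274.62 kg/h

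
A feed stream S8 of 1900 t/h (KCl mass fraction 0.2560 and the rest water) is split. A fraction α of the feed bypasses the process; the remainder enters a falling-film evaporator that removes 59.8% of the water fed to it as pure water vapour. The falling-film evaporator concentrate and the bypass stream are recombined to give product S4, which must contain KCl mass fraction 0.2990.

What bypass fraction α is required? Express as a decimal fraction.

0.677

All 1900×0.256 = 486.4 t/h of KCl reaches S4, so S4 = 486.4/0.299 = 1626.8 t/h and vapour = 273.24 t/h.
The evaporator receives (1−α)·1900 of feed at 0.744 water and removes 0.598 of that water:
0.598×0.744×(1−α)×1900 = 273.24
(1−α) = 273.24/845.33 = 0.3232;  α = 0.6768.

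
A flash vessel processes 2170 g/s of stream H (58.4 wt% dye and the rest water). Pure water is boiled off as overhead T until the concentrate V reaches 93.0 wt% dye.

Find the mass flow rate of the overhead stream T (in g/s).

807.3 g/s

dye is conserved: 2170×0.584 = 1267.3 g/s all reports to the concentrate.
Concentrate = 1267.3/(target fraction) = 1362.7 g/s.
Overhead = 2170 − 1362.7 = 807.33 g/s.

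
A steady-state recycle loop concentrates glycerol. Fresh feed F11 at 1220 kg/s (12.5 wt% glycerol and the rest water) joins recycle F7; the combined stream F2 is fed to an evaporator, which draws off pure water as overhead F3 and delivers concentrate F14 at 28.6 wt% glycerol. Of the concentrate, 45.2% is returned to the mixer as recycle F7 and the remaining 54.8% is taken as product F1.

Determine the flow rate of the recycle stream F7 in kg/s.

439.8 kg/s

Overall glycerol balance (none leaves overhead): glycerol in fresh feed = glycerol in product, i.e. 1220×0.125 = (1−0.452)·F14·0.286.
F14 = 152.5/(0.286×0.548) = 973.02 kg/s.
Recycle F7 = 0.452×973.02 = 439.81 kg/s.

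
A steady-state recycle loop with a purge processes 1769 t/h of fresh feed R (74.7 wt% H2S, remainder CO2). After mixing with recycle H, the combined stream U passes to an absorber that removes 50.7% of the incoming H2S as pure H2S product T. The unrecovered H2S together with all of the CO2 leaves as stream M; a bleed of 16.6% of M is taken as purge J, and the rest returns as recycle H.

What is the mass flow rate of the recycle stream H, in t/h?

CO2 enters only via R and leaves only via the purge: 1769×0.253 = 0.166×(CO2 in M), and the absorber passes all CO2, so CO2 in U = CO2 in M = 2696.1 t/h.
H2S in U: m_A = 1769×0.747 + (1−0.166)·(1−0.507)·m_A, so m_A = 1321.4/0.5888 = 2244.2 t/h.
M = (1−0.507)×2244.2 + 2696.1 = 3802.5 t/h.
Recycle H = (1−0.166)×3802.5 = 3171.3 t/h.

3171 t/h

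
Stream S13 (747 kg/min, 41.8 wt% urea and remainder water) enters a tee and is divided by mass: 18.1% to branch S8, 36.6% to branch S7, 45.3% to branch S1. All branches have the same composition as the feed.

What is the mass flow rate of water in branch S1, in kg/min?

Branch S1 total = 0.453×747 = 338.39 kg/min.
water in S1 = 0.582×338.39 = 196.94 kg/min.

196.9 kg/min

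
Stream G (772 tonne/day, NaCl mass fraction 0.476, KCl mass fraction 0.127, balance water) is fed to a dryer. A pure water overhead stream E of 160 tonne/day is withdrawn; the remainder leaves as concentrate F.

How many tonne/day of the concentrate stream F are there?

Concentrate = 772 − 160 = 612 tonne/day.

612 tonne/day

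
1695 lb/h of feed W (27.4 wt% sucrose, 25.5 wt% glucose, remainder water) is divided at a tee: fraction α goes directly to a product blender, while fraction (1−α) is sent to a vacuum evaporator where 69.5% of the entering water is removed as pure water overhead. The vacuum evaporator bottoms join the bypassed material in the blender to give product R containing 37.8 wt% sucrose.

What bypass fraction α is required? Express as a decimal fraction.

0.160

All 1695×0.274 = 464.43 lb/h of sucrose reaches R, so R = 464.43/0.378 = 1228.7 lb/h and vapour = 466.35 lb/h.
The evaporator receives (1−α)·1695 of feed at 0.471 water and removes 0.695 of that water:
0.695×0.471×(1−α)×1695 = 466.35
(1−α) = 466.35/554.85 = 0.8405;  α = 0.1595.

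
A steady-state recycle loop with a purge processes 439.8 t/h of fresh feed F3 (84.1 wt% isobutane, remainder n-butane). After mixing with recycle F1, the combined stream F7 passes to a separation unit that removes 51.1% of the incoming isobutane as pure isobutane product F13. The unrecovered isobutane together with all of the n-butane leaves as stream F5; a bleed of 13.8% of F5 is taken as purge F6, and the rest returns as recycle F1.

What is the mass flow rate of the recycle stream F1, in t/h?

706.3 t/h

n-butane enters only via F3 and leaves only via the purge: 439.8×0.159 = 0.138×(n-butane in F5), and the separation unit passes all n-butane, so n-butane in F7 = n-butane in F5 = 506.73 t/h.
isobutane in F7: m_A = 439.8×0.841 + (1−0.138)·(1−0.511)·m_A, so m_A = 369.87/0.5785 = 639.38 t/h.
F5 = (1−0.511)×639.38 + 506.73 = 819.38 t/h.
Recycle F1 = (1−0.138)×819.38 = 706.31 t/h.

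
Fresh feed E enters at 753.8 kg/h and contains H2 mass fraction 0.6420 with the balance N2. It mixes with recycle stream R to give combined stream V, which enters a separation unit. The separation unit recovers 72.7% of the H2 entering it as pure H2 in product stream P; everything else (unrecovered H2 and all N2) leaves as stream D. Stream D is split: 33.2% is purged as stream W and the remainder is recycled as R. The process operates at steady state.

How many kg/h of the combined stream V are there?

1405 kg/h

N2 enters only via E and leaves only via the purge: 753.8×0.358 = 0.332×(N2 in D), and the separation unit passes all N2, so N2 in V = N2 in D = 812.83 kg/h.
H2 in V: m_A = 753.8×0.642 + (1−0.332)·(1−0.727)·m_A, so m_A = 483.94/0.8176 = 591.88 kg/h.
V = 591.88 + 812.83 = 1404.7 kg/h.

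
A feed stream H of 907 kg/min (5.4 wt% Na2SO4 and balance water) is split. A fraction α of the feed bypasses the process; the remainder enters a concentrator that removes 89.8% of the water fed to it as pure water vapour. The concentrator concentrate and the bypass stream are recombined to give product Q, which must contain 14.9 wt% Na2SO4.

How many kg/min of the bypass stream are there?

226.3 kg/min

All 907×0.054 = 48.978 kg/min of Na2SO4 reaches Q, so Q = 48.978/0.149 = 328.71 kg/min and vapour = 578.29 kg/min.
The evaporator receives (1−α)·907 of feed at 0.946 water and removes 0.898 of that water:
0.898×0.946×(1−α)×907 = 578.29
(1−α) = 578.29/770.5 = 0.7505;  α = 0.2495.
Bypass flow = 0.2495×907 = 226.27 kg/min.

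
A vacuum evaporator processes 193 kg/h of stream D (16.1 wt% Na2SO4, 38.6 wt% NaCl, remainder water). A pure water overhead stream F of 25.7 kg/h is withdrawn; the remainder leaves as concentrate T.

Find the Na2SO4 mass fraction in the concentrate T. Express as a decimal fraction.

Na2SO4 is not removed: 193×0.161 = 31.073 kg/h of Na2SO4 enters T.
Concentrate = 193 − 25.7 = 167.3 kg/h.
Mass fraction = 31.073/167.3 = 0.186.

0.186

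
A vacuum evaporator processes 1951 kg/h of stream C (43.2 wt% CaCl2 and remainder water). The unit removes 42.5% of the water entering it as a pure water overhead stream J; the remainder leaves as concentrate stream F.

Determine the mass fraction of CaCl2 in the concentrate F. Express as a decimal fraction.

0.569

CaCl2 is not removed: 1951×0.432 = 842.83 kg/h of CaCl2 enters F.
water entering = 1951×0.568 = 1108.2 kg/h; overhead removed = 0.425×1108.2 = 470.97 kg/h.
Concentrate = 1951 − 470.97 = 1480 kg/h.
Mass fraction = 842.83/1480 = 0.569.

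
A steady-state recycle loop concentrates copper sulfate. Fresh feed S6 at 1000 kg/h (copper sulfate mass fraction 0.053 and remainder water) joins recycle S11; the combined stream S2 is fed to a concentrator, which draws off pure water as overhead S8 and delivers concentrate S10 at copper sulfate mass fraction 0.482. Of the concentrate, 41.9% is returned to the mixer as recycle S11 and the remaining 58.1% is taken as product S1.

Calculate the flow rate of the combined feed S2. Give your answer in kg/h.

1079 kg/h

Overall copper sulfate balance (none leaves overhead): copper sulfate in fresh feed = copper sulfate in product, i.e. 1000×0.053 = (1−0.419)·S10·0.482.
S10 = 53/(0.482×0.581) = 189.26 kg/h.
Recycle S11 = 0.419×189.26 = 79.299 kg/h.
Combined feed S2 = 1000 + 79.299 = 1079.3 kg/h.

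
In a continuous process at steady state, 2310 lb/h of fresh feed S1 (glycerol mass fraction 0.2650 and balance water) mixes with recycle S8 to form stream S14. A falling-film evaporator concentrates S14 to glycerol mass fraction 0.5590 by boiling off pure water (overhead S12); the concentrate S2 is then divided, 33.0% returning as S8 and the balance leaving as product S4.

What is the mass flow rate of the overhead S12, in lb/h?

Overall glycerol balance (none leaves overhead): glycerol in fresh feed = glycerol in product, i.e. 2310×0.265 = (1−0.330)·S2·0.559.
S2 = 612.15/(0.559×0.670) = 1634.4 lb/h.
Recycle S8 = 0.330×1634.4 = 539.37 lb/h.
Combined feed S14 = 2310 + 539.37 = 2849.4 lb/h.
Overhead S12 = S14 − S2 = 2849.4 − 1634.4 = 1214.9 lb/h.

1215 lb/h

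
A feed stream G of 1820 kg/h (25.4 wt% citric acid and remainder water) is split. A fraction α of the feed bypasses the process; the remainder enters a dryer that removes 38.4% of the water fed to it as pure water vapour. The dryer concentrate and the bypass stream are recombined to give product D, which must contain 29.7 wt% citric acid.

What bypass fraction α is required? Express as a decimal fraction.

0.495

All 1820×0.254 = 462.28 kg/h of citric acid reaches D, so D = 462.28/0.297 = 1556.5 kg/h and vapour = 263.5 kg/h.
The evaporator receives (1−α)·1820 of feed at 0.746 water and removes 0.384 of that water:
0.384×0.746×(1−α)×1820 = 263.5
(1−α) = 263.5/521.36 = 0.5054;  α = 0.4946.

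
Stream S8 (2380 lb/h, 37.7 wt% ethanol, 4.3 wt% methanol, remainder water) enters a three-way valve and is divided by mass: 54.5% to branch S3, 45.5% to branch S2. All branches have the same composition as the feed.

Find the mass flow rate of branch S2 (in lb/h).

1083 lb/h

Branch S2 flow = 0.455×2380 = 1082.9 lb/h.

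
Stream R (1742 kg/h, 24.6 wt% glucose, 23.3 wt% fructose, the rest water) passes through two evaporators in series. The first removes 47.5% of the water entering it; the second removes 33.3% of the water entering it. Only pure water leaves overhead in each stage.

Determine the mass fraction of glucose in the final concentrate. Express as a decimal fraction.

0.372

water in feed = 1742×0.521 = 907.58 kg/h.
After stage 1: water left = (1−0.475)×907.58 = 476.48; stream total = 1310.9 kg/h.
After stage 2: water left = (1−0.333)×476.48 = 317.81; final concentrate = 1152.2 kg/h.
glucose fraction = 428.53/1152.2 = 0.372.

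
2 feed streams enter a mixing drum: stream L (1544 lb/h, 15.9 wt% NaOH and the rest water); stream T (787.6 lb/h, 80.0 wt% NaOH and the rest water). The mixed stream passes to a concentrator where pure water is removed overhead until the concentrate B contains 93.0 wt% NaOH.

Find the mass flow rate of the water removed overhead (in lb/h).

1390 lb/h

NaOH entering = 1544×0.159 + 787.6×0.800 = 875.58 lb/h.
All NaOH reports to B, so B = 875.58/0.930 = 941.48 lb/h.
Total feed = 2331.6 lb/h; overhead = 2331.6 − 941.48 = 1390.1 lb/h.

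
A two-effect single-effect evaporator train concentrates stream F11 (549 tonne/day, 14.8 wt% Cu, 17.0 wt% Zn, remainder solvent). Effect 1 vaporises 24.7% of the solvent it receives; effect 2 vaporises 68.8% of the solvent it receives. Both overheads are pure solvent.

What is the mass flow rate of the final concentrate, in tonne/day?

solvent in feed = 549×0.682 = 374.42 tonne/day.
After stage 1: solvent left = (1−0.247)×374.42 = 281.94; stream total = 456.52 tonne/day.
After stage 2: solvent left = (1−0.688)×281.94 = 87.964; final concentrate = 262.55 tonne/day.

262.5 tonne/day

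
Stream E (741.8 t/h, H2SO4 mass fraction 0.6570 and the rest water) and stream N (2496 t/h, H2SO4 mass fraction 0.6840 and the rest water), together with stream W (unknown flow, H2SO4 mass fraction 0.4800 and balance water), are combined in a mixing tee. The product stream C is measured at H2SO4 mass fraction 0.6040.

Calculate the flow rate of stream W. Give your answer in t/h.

Let W be the unknown flow. Total out = 3237.8 + W.
H2SO4 balance: 2194.6 + 0.480·W = 0.604·(3237.8 + W)
(0.480 − 0.604)·W = 0.604×3237.8 − 2194.6 = -239
W = -239 / -0.124 = 1927.4 t/h

1927 t/h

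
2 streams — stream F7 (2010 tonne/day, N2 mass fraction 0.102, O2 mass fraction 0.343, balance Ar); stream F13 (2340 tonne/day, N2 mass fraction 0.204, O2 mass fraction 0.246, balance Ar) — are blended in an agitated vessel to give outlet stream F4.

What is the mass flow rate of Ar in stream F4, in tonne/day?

Ar out = Ar in = 2010×0.555 + 2340×0.550 = 2402.6 tonne/day.

2403 tonne/day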